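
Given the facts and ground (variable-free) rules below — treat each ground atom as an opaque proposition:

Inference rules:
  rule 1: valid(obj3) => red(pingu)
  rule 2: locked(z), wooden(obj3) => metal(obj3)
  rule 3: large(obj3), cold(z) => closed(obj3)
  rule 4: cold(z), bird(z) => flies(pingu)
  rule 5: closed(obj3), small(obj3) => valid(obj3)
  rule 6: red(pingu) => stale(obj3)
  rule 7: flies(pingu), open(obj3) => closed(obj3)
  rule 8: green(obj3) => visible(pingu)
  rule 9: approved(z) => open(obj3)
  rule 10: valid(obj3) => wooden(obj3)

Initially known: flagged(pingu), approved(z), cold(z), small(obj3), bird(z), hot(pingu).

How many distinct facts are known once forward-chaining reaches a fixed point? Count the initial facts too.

Round 1 — rule 4, rule 9, derive flies(pingu), open(obj3).
Round 2 — rule 7, derive closed(obj3).
Round 3 — rule 5, derive valid(obj3).
Round 4 — rule 1, rule 10, derive red(pingu), wooden(obj3).
Round 5 — rule 6, derive stale(obj3).
Closure: {approved(z), bird(z), closed(obj3), cold(z), flagged(pingu), flies(pingu), hot(pingu), open(obj3), red(pingu), small(obj3), stale(obj3), valid(obj3), wooden(obj3)} — 13 facts.

13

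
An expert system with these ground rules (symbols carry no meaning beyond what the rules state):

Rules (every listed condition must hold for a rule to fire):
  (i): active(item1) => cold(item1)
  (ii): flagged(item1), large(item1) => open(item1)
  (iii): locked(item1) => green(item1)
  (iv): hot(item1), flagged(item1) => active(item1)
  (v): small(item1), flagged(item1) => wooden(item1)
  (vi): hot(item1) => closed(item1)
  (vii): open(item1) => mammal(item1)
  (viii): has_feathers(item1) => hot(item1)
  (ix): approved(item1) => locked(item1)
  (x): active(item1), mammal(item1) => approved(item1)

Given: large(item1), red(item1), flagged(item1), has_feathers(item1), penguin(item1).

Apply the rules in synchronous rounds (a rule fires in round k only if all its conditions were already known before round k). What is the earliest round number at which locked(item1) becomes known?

4

[1] (ii) [flagged(item1), large(item1) => open(item1)]; (viii) [has_feathers(item1) => hot(item1)]. ⇒ new: open(item1), hot(item1).
[2] (iv) [hot(item1), flagged(item1) => active(item1)]; (vi) [hot(item1) => closed(item1)]; (vii) [open(item1) => mammal(item1)]. ⇒ new: active(item1), closed(item1), mammal(item1).
[3] (i) [active(item1) => cold(item1)]; (x) [active(item1), mammal(item1) => approved(item1)]. ⇒ new: cold(item1), approved(item1).
[4] (ix) [approved(item1) => locked(item1)]. ⇒ new: locked(item1).
locked(item1) first appears in round 4.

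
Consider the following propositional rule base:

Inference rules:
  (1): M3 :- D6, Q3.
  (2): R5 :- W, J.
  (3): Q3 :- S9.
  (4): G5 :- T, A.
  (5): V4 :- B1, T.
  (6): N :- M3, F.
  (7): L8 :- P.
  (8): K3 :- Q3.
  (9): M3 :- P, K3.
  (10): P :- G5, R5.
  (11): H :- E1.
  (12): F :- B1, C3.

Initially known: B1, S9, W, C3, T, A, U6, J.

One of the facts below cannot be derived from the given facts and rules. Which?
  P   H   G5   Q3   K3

Round 1 fires (2), (3), (4), (5), (12), giving R5, Q3, G5, V4, F.
Round 2 fires (8), (10), giving K3, P.
Round 3 fires (7), (9), giving L8, M3.
Round 4 fires (6), giving N.
Derived: G5 (round 1), K3 (round 2), Q3 (round 1), P (round 2). H never appears in any round.

H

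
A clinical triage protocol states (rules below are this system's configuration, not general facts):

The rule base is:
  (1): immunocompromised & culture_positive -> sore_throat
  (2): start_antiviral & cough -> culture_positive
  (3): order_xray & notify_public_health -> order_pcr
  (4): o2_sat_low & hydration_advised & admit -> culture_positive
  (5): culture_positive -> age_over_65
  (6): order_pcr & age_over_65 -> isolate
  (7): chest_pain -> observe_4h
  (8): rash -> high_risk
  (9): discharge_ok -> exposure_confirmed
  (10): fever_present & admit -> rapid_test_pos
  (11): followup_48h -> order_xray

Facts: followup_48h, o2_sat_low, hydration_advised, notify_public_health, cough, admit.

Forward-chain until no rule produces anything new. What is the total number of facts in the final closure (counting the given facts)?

11

Round 1 fires (4), (11), giving culture_positive, order_xray.
Round 2 fires (3), (5), giving order_pcr, age_over_65.
Round 3 fires (6), giving isolate.
Closure: {admit, age_over_65, cough, culture_positive, followup_48h, hydration_advised, isolate, notify_public_health, o2_sat_low, order_pcr, order_xray} — 11 facts.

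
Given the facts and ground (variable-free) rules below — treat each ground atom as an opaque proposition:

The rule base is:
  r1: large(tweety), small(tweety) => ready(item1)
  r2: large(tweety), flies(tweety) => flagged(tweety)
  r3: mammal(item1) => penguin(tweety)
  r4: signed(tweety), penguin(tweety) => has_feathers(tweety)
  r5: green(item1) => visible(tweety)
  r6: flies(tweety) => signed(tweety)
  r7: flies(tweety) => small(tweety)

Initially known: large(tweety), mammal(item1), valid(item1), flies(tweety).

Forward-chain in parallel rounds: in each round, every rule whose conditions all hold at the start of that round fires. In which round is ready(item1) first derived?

2

[1] r2 [large(tweety), flies(tweety) => flagged(tweety)]; r3 [mammal(item1) => penguin(tweety)]; r6 [flies(tweety) => signed(tweety)]; r7 [flies(tweety) => small(tweety)]. ⇒ new: flagged(tweety), penguin(tweety), signed(tweety), small(tweety).
[2] r1 [large(tweety), small(tweety) => ready(item1)]; r4 [signed(tweety), penguin(tweety) => has_feathers(tweety)]. ⇒ new: ready(item1), has_feathers(tweety).
ready(item1) first appears in round 2.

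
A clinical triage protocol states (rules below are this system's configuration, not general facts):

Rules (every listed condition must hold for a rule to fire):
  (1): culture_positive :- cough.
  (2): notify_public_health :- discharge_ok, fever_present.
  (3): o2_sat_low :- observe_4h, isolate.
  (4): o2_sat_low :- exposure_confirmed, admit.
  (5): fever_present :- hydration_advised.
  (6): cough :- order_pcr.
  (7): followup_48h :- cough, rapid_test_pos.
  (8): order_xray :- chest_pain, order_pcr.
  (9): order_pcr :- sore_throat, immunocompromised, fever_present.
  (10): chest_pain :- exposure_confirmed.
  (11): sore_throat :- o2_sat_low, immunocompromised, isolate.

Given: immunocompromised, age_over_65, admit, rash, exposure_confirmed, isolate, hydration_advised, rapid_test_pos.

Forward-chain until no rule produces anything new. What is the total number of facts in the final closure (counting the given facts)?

17

[1] (4) [o2_sat_low :- exposure_confirmed, admit.]; (5) [fever_present :- hydration_advised.]; (10) [chest_pain :- exposure_confirmed.]. ⇒ new: o2_sat_low, fever_present, chest_pain.
[2] (11) [sore_throat :- o2_sat_low, immunocompromised, isolate.]. ⇒ new: sore_throat.
[3] (9) [order_pcr :- sore_throat, immunocompromised, fever_present.]. ⇒ new: order_pcr.
[4] (6) [cough :- order_pcr.]; (8) [order_xray :- chest_pain, order_pcr.]. ⇒ new: cough, order_xray.
[5] (1) [culture_positive :- cough.]; (7) [followup_48h :- cough, rapid_test_pos.]. ⇒ new: culture_positive, followup_48h.
Closure: {admit, age_over_65, chest_pain, cough, culture_positive, exposure_confirmed, fever_present, followup_48h, hydration_advised, immunocompromised, isolate, o2_sat_low, order_pcr, order_xray, rapid_test_pos, rash, sore_throat} — 17 facts.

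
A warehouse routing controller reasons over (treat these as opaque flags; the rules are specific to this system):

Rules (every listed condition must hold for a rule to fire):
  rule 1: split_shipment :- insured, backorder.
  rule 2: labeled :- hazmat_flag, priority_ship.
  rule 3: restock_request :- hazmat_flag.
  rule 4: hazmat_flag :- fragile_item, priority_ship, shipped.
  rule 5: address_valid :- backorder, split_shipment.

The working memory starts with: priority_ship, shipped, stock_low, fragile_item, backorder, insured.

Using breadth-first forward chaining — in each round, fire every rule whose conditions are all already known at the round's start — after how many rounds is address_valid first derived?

2

Round 1: rule 1 [split_shipment :- insured, backorder.]; rule 4 [hazmat_flag :- fragile_item, priority_ship, shipped.]. New: split_shipment, hazmat_flag.
Round 2: rule 2 [labeled :- hazmat_flag, priority_ship.]; rule 3 [restock_request :- hazmat_flag.]; rule 5 [address_valid :- backorder, split_shipment.]. New: labeled, restock_request, address_valid.
address_valid first appears in round 2.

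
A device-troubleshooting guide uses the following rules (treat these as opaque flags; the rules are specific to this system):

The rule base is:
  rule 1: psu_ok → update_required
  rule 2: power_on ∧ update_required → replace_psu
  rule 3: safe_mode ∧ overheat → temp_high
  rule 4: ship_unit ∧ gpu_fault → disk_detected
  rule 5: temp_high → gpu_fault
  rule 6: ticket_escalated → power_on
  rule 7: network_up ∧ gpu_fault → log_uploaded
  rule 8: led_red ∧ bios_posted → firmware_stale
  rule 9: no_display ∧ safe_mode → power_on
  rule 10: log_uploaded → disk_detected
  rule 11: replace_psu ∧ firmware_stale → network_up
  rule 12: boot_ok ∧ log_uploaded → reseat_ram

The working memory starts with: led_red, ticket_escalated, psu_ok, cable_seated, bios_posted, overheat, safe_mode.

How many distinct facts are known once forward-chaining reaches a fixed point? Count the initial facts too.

16

Round 1: rule 1 [psu_ok → update_required]; rule 3 [safe_mode ∧ overheat → temp_high]; rule 6 [ticket_escalated → power_on]; rule 8 [led_red ∧ bios_posted → firmware_stale]. New: update_required, temp_high, power_on, firmware_stale.
Round 2: rule 2 [power_on ∧ update_required → replace_psu]; rule 5 [temp_high → gpu_fault]. New: replace_psu, gpu_fault.
Round 3: rule 11 [replace_psu ∧ firmware_stale → network_up]. New: network_up.
Round 4: rule 7 [network_up ∧ gpu_fault → log_uploaded]. New: log_uploaded.
Round 5: rule 10 [log_uploaded → disk_detected]. New: disk_detected.
Closure: {bios_posted, cable_seated, disk_detected, firmware_stale, gpu_fault, led_red, log_uploaded, network_up, overheat, power_on, psu_ok, replace_psu, safe_mode, temp_high, ticket_escalated, update_required} — 16 facts.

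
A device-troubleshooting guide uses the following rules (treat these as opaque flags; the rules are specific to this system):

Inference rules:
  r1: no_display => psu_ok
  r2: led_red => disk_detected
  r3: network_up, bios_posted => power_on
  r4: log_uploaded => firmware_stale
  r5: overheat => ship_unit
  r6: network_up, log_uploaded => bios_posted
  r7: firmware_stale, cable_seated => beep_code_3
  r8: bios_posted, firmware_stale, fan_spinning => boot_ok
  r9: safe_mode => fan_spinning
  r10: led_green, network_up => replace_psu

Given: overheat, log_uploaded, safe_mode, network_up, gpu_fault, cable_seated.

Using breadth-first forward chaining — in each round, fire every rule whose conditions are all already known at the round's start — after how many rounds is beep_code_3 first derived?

2

[1] r4 [log_uploaded => firmware_stale]; r5 [overheat => ship_unit]; r6 [network_up, log_uploaded => bios_posted]; r9 [safe_mode => fan_spinning]. ⇒ new: firmware_stale, ship_unit, bios_posted, fan_spinning.
[2] r3 [network_up, bios_posted => power_on]; r7 [firmware_stale, cable_seated => beep_code_3]; r8 [bios_posted, firmware_stale, fan_spinning => boot_ok]. ⇒ new: power_on, beep_code_3, boot_ok.
beep_code_3 first appears in round 2.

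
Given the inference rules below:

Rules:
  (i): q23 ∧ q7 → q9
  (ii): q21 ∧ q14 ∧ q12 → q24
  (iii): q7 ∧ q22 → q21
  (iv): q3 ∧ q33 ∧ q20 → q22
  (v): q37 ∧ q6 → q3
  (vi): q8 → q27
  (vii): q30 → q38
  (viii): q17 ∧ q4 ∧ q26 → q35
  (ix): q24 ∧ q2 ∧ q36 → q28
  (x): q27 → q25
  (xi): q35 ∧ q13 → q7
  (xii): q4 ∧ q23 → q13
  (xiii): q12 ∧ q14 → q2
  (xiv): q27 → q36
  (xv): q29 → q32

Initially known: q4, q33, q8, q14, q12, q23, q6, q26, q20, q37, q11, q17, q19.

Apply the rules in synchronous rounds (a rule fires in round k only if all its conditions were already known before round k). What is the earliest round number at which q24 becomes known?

4

Round 1: (v) [q37 ∧ q6 → q3]; (vi) [q8 → q27]; (viii) [q17 ∧ q4 ∧ q26 → q35]; (xii) [q4 ∧ q23 → q13]; (xiii) [q12 ∧ q14 → q2]. Adds q3, q27, q35, q13, q2.
Round 2: (iv) [q3 ∧ q33 ∧ q20 → q22]; (x) [q27 → q25]; (xi) [q35 ∧ q13 → q7]; (xiv) [q27 → q36]. Adds q22, q25, q7, q36.
Round 3: (i) [q23 ∧ q7 → q9]; (iii) [q7 ∧ q22 → q21]. Adds q9, q21.
Round 4: (ii) [q21 ∧ q14 ∧ q12 → q24]. Adds q24.
q24 first appears in round 4.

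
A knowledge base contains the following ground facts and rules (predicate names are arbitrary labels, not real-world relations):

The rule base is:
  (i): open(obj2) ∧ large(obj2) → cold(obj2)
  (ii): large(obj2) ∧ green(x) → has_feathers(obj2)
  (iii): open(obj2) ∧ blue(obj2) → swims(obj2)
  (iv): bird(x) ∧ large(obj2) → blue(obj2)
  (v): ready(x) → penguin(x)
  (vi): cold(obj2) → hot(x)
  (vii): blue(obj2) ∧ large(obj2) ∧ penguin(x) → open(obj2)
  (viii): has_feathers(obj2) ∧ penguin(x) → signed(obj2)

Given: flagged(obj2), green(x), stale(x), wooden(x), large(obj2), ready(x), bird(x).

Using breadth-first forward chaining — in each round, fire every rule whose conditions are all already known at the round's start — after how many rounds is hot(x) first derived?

Round 1: (ii) [large(obj2) ∧ green(x) → has_feathers(obj2)]; (iv) [bird(x) ∧ large(obj2) → blue(obj2)]; (v) [ready(x) → penguin(x)]. New: has_feathers(obj2), blue(obj2), penguin(x).
Round 2: (vii) [blue(obj2) ∧ large(obj2) ∧ penguin(x) → open(obj2)]; (viii) [has_feathers(obj2) ∧ penguin(x) → signed(obj2)]. New: open(obj2), signed(obj2).
Round 3: (i) [open(obj2) ∧ large(obj2) → cold(obj2)]; (iii) [open(obj2) ∧ blue(obj2) → swims(obj2)]. New: cold(obj2), swims(obj2).
Round 4: (vi) [cold(obj2) → hot(x)]. New: hot(x).
hot(x) first appears in round 4.

4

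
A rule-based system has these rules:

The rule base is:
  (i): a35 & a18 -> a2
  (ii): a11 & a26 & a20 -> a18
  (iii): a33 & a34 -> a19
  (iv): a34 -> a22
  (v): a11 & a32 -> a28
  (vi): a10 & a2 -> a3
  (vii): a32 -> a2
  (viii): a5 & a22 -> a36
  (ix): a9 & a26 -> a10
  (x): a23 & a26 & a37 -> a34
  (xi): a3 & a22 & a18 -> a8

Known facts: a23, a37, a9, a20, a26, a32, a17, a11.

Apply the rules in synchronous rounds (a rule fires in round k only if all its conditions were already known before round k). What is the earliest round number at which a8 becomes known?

Round 1 fires (ii), (v), (vii), (ix), (x), giving a18, a28, a2, a10, a34.
Round 2 fires (iv), (vi), giving a22, a3.
Round 3 fires (xi), giving a8.
a8 first appears in round 3.

3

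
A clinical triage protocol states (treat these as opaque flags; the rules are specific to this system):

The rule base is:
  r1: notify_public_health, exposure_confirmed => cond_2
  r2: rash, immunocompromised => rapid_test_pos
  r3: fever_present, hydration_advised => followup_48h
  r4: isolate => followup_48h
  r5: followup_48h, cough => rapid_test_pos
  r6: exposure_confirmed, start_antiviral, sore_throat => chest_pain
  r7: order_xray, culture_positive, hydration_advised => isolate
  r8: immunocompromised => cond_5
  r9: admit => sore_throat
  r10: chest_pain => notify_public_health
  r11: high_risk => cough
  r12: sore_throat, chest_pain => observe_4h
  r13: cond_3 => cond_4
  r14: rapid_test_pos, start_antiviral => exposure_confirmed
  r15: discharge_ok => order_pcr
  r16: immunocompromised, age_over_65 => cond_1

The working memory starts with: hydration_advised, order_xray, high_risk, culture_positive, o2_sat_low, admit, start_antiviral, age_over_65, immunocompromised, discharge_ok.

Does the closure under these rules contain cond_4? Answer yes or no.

no

Round 1: r7 [order_xray, culture_positive, hydration_advised => isolate]; r8 [immunocompromised => cond_5]; r9 [admit => sore_throat]; r11 [high_risk => cough]; r15 [discharge_ok => order_pcr]; r16 [immunocompromised, age_over_65 => cond_1]. New: isolate, cond_5, sore_throat, cough, order_pcr, cond_1.
Round 2: r4 [isolate => followup_48h]. New: followup_48h.
Round 3: r5 [followup_48h, cough => rapid_test_pos]. New: rapid_test_pos.
Round 4: r14 [rapid_test_pos, start_antiviral => exposure_confirmed]. New: exposure_confirmed.
Round 5: r6 [exposure_confirmed, start_antiviral, sore_throat => chest_pain]. New: chest_pain.
Round 6: r10 [chest_pain => notify_public_health]; r12 [sore_throat, chest_pain => observe_4h]. New: notify_public_health, observe_4h.
Round 7: r1 [notify_public_health, exposure_confirmed => cond_2]. New: cond_2.
Fixed point reached. cond_4 is concluded only by r13; r13 needs cond_3 (never derived).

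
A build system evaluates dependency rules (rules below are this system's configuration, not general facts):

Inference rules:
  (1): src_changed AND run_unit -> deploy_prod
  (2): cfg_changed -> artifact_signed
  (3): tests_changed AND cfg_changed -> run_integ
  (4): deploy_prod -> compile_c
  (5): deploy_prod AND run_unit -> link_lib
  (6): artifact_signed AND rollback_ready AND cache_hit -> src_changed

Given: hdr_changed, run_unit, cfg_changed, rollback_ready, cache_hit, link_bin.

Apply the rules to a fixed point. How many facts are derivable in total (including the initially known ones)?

Round 1 fires (2), giving artifact_signed.
Round 2 fires (6), giving src_changed.
Round 3 fires (1), giving deploy_prod.
Round 4 fires (4), (5), giving compile_c, link_lib.
Closure: {artifact_signed, cache_hit, cfg_changed, compile_c, deploy_prod, hdr_changed, link_bin, link_lib, rollback_ready, run_unit, src_changed} — 11 facts.

11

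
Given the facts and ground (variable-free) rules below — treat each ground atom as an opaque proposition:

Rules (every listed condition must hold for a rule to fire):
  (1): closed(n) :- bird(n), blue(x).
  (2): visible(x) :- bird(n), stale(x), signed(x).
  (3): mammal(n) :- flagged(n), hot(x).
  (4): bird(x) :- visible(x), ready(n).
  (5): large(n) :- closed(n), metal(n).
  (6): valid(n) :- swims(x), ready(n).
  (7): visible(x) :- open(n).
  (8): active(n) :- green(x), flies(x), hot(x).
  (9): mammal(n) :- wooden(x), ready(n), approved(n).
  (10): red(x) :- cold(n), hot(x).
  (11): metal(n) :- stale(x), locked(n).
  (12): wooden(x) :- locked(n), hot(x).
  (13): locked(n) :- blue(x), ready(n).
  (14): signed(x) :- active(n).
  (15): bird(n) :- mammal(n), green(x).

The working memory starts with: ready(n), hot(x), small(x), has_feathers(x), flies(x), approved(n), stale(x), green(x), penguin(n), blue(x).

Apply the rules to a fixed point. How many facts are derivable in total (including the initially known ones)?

21

[1] (8) [active(n) :- green(x), flies(x), hot(x).]; (13) [locked(n) :- blue(x), ready(n).]. ⇒ new: active(n), locked(n).
[2] (11) [metal(n) :- stale(x), locked(n).]; (12) [wooden(x) :- locked(n), hot(x).]; (14) [signed(x) :- active(n).]. ⇒ new: metal(n), wooden(x), signed(x).
[3] (9) [mammal(n) :- wooden(x), ready(n), approved(n).]. ⇒ new: mammal(n).
[4] (15) [bird(n) :- mammal(n), green(x).]. ⇒ new: bird(n).
[5] (1) [closed(n) :- bird(n), blue(x).]; (2) [visible(x) :- bird(n), stale(x), signed(x).]. ⇒ new: closed(n), visible(x).
[6] (4) [bird(x) :- visible(x), ready(n).]; (5) [large(n) :- closed(n), metal(n).]. ⇒ new: bird(x), large(n).
Closure: {active(n), approved(n), bird(n), bird(x), blue(x), closed(n), flies(x), green(x), has_feathers(x), hot(x), large(n), locked(n), mammal(n), metal(n), penguin(n), ready(n), signed(x), small(x), stale(x), visible(x), wooden(x)} — 21 facts.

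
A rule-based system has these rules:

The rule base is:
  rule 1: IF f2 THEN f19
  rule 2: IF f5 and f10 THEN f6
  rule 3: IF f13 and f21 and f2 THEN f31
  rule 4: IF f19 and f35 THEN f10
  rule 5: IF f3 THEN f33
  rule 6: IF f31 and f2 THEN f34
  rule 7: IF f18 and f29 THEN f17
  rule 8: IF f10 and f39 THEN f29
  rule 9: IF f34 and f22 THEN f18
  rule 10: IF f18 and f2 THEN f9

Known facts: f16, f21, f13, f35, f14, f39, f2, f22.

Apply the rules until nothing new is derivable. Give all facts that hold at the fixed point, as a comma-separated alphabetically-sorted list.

f10, f13, f14, f16, f17, f18, f19, f2, f21, f22, f29, f31, f34, f35, f39, f9

Round 1: rule 1 [IF f2 THEN f19]; rule 3 [IF f13 and f21 and f2 THEN f31]. New: f19, f31.
Round 2: rule 4 [IF f19 and f35 THEN f10]; rule 6 [IF f31 and f2 THEN f34]. New: f10, f34.
Round 3: rule 8 [IF f10 and f39 THEN f29]; rule 9 [IF f34 and f22 THEN f18]. New: f29, f18.
Round 4: rule 7 [IF f18 and f29 THEN f17]; rule 10 [IF f18 and f2 THEN f9]. New: f17, f9.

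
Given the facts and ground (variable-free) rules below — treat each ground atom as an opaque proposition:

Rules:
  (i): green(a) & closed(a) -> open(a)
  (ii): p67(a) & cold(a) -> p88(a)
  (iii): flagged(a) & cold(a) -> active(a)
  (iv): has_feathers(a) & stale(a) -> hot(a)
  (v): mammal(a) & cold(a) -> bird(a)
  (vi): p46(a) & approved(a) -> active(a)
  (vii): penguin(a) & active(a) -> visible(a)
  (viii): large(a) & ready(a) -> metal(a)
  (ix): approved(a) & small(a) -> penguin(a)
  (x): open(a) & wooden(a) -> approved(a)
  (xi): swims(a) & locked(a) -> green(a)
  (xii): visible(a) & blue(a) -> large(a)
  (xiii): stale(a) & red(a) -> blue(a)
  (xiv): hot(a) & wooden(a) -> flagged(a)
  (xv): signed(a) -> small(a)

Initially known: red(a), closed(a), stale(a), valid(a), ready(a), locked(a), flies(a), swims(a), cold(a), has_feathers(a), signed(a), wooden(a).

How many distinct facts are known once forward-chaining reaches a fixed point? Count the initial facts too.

Round 1: (iv) [has_feathers(a) & stale(a) -> hot(a)]; (xi) [swims(a) & locked(a) -> green(a)]; (xiii) [stale(a) & red(a) -> blue(a)]; (xv) [signed(a) -> small(a)]. New: hot(a), green(a), blue(a), small(a).
Round 2: (i) [green(a) & closed(a) -> open(a)]; (xiv) [hot(a) & wooden(a) -> flagged(a)]. New: open(a), flagged(a).
Round 3: (iii) [flagged(a) & cold(a) -> active(a)]; (x) [open(a) & wooden(a) -> approved(a)]. New: active(a), approved(a).
Round 4: (ix) [approved(a) & small(a) -> penguin(a)]. New: penguin(a).
Round 5: (vii) [penguin(a) & active(a) -> visible(a)]. New: visible(a).
Round 6: (xii) [visible(a) & blue(a) -> large(a)]. New: large(a).
Round 7: (viii) [large(a) & ready(a) -> metal(a)]. New: metal(a).
Closure: {active(a), approved(a), blue(a), closed(a), cold(a), flagged(a), flies(a), green(a), has_feathers(a), hot(a), large(a), locked(a), metal(a), open(a), penguin(a), ready(a), red(a), signed(a), small(a), stale(a), swims(a), valid(a), visible(a), wooden(a)} — 24 facts.

24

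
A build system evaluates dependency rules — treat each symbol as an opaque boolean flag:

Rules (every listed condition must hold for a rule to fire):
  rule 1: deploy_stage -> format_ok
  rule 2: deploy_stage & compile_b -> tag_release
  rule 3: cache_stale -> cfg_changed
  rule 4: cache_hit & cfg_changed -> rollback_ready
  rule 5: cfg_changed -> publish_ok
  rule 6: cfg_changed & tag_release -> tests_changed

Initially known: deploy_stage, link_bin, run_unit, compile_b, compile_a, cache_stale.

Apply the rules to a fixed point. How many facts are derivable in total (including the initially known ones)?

11

Round 1: rule 1 [deploy_stage -> format_ok]; rule 2 [deploy_stage & compile_b -> tag_release]; rule 3 [cache_stale -> cfg_changed]. Adds format_ok, tag_release, cfg_changed.
Round 2: rule 5 [cfg_changed -> publish_ok]; rule 6 [cfg_changed & tag_release -> tests_changed]. Adds publish_ok, tests_changed.
Closure: {cache_stale, cfg_changed, compile_a, compile_b, deploy_stage, format_ok, link_bin, publish_ok, run_unit, tag_release, tests_changed} — 11 facts.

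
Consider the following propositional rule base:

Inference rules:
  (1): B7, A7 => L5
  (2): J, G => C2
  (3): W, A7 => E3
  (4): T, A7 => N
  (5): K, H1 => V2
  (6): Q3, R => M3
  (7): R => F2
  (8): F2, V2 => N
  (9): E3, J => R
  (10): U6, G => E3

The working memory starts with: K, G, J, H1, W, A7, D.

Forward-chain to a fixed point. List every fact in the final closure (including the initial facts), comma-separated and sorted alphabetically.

[1] (2) [J, G => C2]; (3) [W, A7 => E3]; (5) [K, H1 => V2]. ⇒ new: C2, E3, V2.
[2] (9) [E3, J => R]. ⇒ new: R.
[3] (7) [R => F2]. ⇒ new: F2.
[4] (8) [F2, V2 => N]. ⇒ new: N.

A7, C2, D, E3, F2, G, H1, J, K, N, R, V2, W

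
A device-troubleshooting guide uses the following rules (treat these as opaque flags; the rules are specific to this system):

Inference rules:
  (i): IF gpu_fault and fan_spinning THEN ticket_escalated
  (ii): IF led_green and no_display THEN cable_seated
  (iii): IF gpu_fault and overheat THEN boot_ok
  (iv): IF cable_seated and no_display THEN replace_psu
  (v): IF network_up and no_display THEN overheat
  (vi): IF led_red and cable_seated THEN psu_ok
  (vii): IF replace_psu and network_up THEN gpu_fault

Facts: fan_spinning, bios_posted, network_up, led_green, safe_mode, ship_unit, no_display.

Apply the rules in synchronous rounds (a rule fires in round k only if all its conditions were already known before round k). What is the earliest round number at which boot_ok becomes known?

Round 1 fires (ii), (v), giving cable_seated, overheat.
Round 2 fires (iv), giving replace_psu.
Round 3 fires (vii), giving gpu_fault.
Round 4 fires (i), (iii), giving ticket_escalated, boot_ok.
boot_ok first appears in round 4.

4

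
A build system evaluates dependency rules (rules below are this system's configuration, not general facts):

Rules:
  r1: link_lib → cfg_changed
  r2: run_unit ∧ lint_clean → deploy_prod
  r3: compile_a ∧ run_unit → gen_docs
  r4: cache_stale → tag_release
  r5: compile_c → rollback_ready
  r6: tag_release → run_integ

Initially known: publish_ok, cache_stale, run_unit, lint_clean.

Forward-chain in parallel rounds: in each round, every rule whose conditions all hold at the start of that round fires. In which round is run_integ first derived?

Round 1: r2 [run_unit ∧ lint_clean → deploy_prod]; r4 [cache_stale → tag_release]. New: deploy_prod, tag_release.
Round 2: r6 [tag_release → run_integ]. New: run_integ.
run_integ first appears in round 2.

2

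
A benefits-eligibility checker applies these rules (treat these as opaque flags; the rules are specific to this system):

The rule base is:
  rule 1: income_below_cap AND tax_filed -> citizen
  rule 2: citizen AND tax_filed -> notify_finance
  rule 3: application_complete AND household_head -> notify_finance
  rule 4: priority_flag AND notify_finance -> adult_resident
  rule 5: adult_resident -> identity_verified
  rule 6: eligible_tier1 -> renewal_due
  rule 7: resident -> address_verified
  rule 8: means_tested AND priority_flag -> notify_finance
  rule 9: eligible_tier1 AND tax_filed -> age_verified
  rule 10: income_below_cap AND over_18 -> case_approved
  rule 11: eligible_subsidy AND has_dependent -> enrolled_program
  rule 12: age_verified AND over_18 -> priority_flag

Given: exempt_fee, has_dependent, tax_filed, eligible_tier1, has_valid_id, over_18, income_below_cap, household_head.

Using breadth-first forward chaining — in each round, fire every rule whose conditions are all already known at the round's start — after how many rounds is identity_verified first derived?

Round 1: rule 1 [income_below_cap AND tax_filed -> citizen]; rule 6 [eligible_tier1 -> renewal_due]; rule 9 [eligible_tier1 AND tax_filed -> age_verified]; rule 10 [income_below_cap AND over_18 -> case_approved]. New: citizen, renewal_due, age_verified, case_approved.
Round 2: rule 2 [citizen AND tax_filed -> notify_finance]; rule 12 [age_verified AND over_18 -> priority_flag]. New: notify_finance, priority_flag.
Round 3: rule 4 [priority_flag AND notify_finance -> adult_resident]. New: adult_resident.
Round 4: rule 5 [adult_resident -> identity_verified]. New: identity_verified.
identity_verified first appears in round 4.

4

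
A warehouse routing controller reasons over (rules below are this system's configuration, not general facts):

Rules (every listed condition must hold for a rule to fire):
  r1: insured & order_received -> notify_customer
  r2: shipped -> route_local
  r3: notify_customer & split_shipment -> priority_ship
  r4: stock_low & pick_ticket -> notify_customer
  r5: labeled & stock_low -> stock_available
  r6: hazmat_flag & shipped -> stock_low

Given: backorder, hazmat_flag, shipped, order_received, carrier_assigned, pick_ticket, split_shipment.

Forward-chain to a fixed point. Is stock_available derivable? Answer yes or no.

no

Round 1: r2 [shipped -> route_local]; r6 [hazmat_flag & shipped -> stock_low]. New: route_local, stock_low.
Round 2: r4 [stock_low & pick_ticket -> notify_customer]. New: notify_customer.
Round 3: r3 [notify_customer & split_shipment -> priority_ship]. New: priority_ship.
Fixed point reached. stock_available is concluded only by r5; r5 needs labeled (never derived).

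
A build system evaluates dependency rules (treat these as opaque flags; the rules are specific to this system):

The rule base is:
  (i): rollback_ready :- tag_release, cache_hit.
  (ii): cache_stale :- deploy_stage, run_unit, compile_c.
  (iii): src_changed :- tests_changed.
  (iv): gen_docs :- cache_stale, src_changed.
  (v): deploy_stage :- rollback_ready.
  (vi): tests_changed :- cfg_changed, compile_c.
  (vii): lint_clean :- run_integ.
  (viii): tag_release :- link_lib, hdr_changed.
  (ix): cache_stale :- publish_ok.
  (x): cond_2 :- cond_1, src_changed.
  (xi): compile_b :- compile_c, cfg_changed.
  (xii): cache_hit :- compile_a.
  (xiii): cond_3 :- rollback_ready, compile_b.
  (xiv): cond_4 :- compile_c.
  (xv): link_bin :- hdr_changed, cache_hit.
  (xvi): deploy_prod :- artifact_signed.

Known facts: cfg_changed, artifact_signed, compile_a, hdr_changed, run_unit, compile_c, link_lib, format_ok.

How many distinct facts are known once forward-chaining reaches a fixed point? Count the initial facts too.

Round 1 — (vi), (viii), (xi), (xii), (xiv), (xvi), derive tests_changed, tag_release, compile_b, cache_hit, cond_4, deploy_prod.
Round 2 — (i), (iii), (xv), derive rollback_ready, src_changed, link_bin.
Round 3 — (v), (xiii), derive deploy_stage, cond_3.
Round 4 — (ii), derive cache_stale.
Round 5 — (iv), derive gen_docs.
Closure: {artifact_signed, cache_hit, cache_stale, cfg_changed, compile_a, compile_b, compile_c, cond_3, cond_4, deploy_prod, deploy_stage, format_ok, gen_docs, hdr_changed, link_bin, link_lib, rollback_ready, run_unit, src_changed, tag_release, tests_changed} — 21 facts.

21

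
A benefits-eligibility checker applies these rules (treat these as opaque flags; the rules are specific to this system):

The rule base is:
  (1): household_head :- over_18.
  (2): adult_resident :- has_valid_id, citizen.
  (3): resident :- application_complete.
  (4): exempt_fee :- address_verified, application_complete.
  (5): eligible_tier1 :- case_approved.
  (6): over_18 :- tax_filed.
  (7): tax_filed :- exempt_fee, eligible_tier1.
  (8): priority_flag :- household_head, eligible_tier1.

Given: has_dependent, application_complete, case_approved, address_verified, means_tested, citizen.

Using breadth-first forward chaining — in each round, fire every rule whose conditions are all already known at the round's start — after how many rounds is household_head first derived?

Round 1 — (3), (4), (5), derive resident, exempt_fee, eligible_tier1.
Round 2 — (7), derive tax_filed.
Round 3 — (6), derive over_18.
Round 4 — (1), derive household_head.
household_head first appears in round 4.

4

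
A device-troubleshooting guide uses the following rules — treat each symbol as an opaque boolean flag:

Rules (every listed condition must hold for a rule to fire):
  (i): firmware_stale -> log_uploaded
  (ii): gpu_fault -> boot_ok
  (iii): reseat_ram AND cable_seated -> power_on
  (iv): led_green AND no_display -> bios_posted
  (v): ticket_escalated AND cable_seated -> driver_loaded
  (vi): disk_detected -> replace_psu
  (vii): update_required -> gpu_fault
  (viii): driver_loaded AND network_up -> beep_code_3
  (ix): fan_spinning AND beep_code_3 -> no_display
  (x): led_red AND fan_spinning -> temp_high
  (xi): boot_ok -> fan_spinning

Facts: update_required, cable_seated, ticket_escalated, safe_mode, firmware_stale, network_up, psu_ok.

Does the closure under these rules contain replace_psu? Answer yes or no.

no

Round 1 — (i), (v), (vii), derive log_uploaded, driver_loaded, gpu_fault.
Round 2 — (ii), (viii), derive boot_ok, beep_code_3.
Round 3 — (xi), derive fan_spinning.
Round 4 — (ix), derive no_display.
Fixed point reached. replace_psu is concluded only by (vi); (vi) needs disk_detected (never derived).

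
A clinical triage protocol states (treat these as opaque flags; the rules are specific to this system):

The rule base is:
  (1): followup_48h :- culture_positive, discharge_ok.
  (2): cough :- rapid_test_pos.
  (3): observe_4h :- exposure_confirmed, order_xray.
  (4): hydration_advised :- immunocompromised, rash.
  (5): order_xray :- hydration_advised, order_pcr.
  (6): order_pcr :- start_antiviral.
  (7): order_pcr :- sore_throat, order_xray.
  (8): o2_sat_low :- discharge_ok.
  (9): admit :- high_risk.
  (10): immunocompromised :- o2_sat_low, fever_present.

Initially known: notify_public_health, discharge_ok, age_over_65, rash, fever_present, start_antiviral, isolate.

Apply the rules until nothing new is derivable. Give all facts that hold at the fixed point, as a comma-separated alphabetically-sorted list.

[1] (6) [order_pcr :- start_antiviral.]; (8) [o2_sat_low :- discharge_ok.]. ⇒ new: order_pcr, o2_sat_low.
[2] (10) [immunocompromised :- o2_sat_low, fever_present.]. ⇒ new: immunocompromised.
[3] (4) [hydration_advised :- immunocompromised, rash.]. ⇒ new: hydration_advised.
[4] (5) [order_xray :- hydration_advised, order_pcr.]. ⇒ new: order_xray.

age_over_65, discharge_ok, fever_present, hydration_advised, immunocompromised, isolate, notify_public_health, o2_sat_low, order_pcr, order_xray, rash, start_antiviral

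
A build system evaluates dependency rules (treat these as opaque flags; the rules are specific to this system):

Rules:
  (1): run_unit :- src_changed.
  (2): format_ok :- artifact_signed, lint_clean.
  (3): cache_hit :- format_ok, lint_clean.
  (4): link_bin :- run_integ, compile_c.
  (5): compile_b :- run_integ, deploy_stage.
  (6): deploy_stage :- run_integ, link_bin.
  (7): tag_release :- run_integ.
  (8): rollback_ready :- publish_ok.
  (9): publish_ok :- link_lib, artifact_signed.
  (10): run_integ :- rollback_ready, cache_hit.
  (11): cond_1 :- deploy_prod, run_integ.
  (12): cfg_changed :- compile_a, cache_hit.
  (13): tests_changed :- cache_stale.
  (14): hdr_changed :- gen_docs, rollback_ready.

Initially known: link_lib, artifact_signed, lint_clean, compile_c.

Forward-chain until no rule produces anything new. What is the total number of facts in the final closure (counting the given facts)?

13

[1] (2) [format_ok :- artifact_signed, lint_clean.]; (9) [publish_ok :- link_lib, artifact_signed.]. ⇒ new: format_ok, publish_ok.
[2] (3) [cache_hit :- format_ok, lint_clean.]; (8) [rollback_ready :- publish_ok.]. ⇒ new: cache_hit, rollback_ready.
[3] (10) [run_integ :- rollback_ready, cache_hit.]. ⇒ new: run_integ.
[4] (4) [link_bin :- run_integ, compile_c.]; (7) [tag_release :- run_integ.]. ⇒ new: link_bin, tag_release.
[5] (6) [deploy_stage :- run_integ, link_bin.]. ⇒ new: deploy_stage.
[6] (5) [compile_b :- run_integ, deploy_stage.]. ⇒ new: compile_b.
Closure: {artifact_signed, cache_hit, compile_b, compile_c, deploy_stage, format_ok, link_bin, link_lib, lint_clean, publish_ok, rollback_ready, run_integ, tag_release} — 13 facts.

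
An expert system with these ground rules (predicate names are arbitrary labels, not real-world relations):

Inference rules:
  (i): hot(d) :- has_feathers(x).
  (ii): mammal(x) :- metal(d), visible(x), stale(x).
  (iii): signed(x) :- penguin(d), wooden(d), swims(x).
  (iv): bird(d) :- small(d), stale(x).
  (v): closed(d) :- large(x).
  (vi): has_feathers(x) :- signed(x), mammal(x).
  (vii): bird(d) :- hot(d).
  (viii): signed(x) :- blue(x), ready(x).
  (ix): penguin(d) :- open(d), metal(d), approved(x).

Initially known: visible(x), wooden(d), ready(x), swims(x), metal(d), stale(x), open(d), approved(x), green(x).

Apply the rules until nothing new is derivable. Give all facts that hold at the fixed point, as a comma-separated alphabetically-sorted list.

approved(x), bird(d), green(x), has_feathers(x), hot(d), mammal(x), metal(d), open(d), penguin(d), ready(x), signed(x), stale(x), swims(x), visible(x), wooden(d)

[1] (ii) [mammal(x) :- metal(d), visible(x), stale(x).]; (ix) [penguin(d) :- open(d), metal(d), approved(x).]. ⇒ new: mammal(x), penguin(d).
[2] (iii) [signed(x) :- penguin(d), wooden(d), swims(x).]. ⇒ new: signed(x).
[3] (vi) [has_feathers(x) :- signed(x), mammal(x).]. ⇒ new: has_feathers(x).
[4] (i) [hot(d) :- has_feathers(x).]. ⇒ new: hot(d).
[5] (vii) [bird(d) :- hot(d).]. ⇒ new: bird(d).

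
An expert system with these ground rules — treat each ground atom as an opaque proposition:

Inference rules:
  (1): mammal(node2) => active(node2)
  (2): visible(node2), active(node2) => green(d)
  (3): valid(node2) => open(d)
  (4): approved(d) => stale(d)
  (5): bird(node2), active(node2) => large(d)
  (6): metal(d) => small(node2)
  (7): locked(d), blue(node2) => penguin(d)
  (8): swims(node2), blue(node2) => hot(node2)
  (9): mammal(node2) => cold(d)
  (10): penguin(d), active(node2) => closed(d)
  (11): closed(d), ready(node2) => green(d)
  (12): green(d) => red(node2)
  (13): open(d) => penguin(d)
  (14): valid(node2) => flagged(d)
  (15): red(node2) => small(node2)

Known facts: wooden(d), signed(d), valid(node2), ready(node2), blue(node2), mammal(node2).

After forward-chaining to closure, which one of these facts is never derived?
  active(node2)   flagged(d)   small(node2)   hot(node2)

hot(node2)

Round 1 fires (1), (3), (9), (14), giving active(node2), open(d), cold(d), flagged(d).
Round 2 fires (13), giving penguin(d).
Round 3 fires (10), giving closed(d).
Round 4 fires (11), giving green(d).
Round 5 fires (12), giving red(node2).
Round 6 fires (15), giving small(node2).
Derived: small(node2) (round 6), active(node2) (round 1), flagged(d) (round 1). hot(node2) never appears in any round.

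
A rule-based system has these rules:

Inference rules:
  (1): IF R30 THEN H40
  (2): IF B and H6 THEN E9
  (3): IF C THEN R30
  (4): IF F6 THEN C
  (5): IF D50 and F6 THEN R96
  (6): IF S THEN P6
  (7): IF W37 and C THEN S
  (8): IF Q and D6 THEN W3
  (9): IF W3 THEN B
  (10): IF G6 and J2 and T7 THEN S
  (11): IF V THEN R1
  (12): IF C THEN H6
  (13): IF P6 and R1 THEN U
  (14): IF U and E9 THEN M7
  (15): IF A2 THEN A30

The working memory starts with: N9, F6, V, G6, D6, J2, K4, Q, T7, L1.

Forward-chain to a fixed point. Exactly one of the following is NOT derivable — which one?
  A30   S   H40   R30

Round 1 — (4), (8), (10), (11), derive C, W3, S, R1.
Round 2 — (3), (6), (9), (12), derive R30, P6, B, H6.
Round 3 — (1), (2), (13), derive H40, E9, U.
Round 4 — (14), derive M7.
Derived: H40 (round 3), R30 (round 2), S (round 1). A30 never appears in any round.

A30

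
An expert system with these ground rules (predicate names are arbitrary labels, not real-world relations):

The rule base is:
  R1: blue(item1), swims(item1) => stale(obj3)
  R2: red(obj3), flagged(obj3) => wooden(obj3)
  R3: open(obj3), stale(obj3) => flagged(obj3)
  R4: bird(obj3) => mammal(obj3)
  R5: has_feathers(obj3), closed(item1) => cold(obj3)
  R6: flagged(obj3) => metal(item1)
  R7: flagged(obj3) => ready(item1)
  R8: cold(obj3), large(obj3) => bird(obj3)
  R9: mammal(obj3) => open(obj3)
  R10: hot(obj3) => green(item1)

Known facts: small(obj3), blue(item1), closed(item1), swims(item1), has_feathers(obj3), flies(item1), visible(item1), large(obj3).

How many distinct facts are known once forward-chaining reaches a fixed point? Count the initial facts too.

16

Round 1 fires R1, R5, giving stale(obj3), cold(obj3).
Round 2 fires R8, giving bird(obj3).
Round 3 fires R4, giving mammal(obj3).
Round 4 fires R9, giving open(obj3).
Round 5 fires R3, giving flagged(obj3).
Round 6 fires R6, R7, giving metal(item1), ready(item1).
Closure: {bird(obj3), blue(item1), closed(item1), cold(obj3), flagged(obj3), flies(item1), has_feathers(obj3), large(obj3), mammal(obj3), metal(item1), open(obj3), ready(item1), small(obj3), stale(obj3), swims(item1), visible(item1)} — 16 facts.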